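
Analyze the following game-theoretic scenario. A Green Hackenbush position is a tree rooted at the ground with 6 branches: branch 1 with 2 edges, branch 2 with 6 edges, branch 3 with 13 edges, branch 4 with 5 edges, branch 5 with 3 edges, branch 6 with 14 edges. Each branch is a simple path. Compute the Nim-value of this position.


The tree has 6 branches from the ground vertex.
In Green Hackenbush, the Nim-value of a simple path of length k is k.
Branch 1: length 2, Nim-value = 2
Branch 2: length 6, Nim-value = 6
Branch 3: length 13, Nim-value = 13
Branch 4: length 5, Nim-value = 5
Branch 5: length 3, Nim-value = 3
Branch 6: length 14, Nim-value = 14
Total Nim-value = XOR of all branch values:
0 XOR 2 = 2
2 XOR 6 = 4
4 XOR 13 = 9
9 XOR 5 = 12
12 XOR 3 = 15
15 XOR 14 = 1
Nim-value of the tree = 1

1


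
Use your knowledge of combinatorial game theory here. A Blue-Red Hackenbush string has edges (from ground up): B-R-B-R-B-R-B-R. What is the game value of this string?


Edges (from ground): B-R-B-R-B-R-B-R
By Berlekamp's sign-expansion rule, a Blue-Red Hackenbush stalk has the value of the surreal number whose sign sequence is the edge sequence with B -> + and R -> -.
Sign sequence: +-+-+-+-
Trace the sign expansion in the surreal number tree, starting from 0:
Edge 1: B (sign +) -> bounds (0, +inf), value = 1
Edge 2: R (sign -) -> bounds (0, 1), value = 1/2
Edge 3: B (sign +) -> bounds (1/2, 1), value = 3/4
Edge 4: R (sign -) -> bounds (1/2, 3/4), value = 5/8
Edge 5: B (sign +) -> bounds (5/8, 3/4), value = 11/16
Edge 6: R (sign -) -> bounds (5/8, 11/16), value = 21/32
Edge 7: B (sign +) -> bounds (21/32, 11/16), value = 43/64
Edge 8: R (sign -) -> bounds (21/32, 43/64), value = 85/128
Game value = 85/128

85/128


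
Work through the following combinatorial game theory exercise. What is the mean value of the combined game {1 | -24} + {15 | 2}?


G1 = {1 | -24}, G2 = {15 | 2}
Each is a switch {a | b} with numbers a > b; its mean value is (a + b)/2, and mean value is additive over game sums: m(G1 + G2) = m(G1) + m(G2).
Mean of G1 = (1 + (-24))/2 = -23/2 = -23/2
Mean of G2 = (15 + (2))/2 = 17/2 = 17/2
Mean of G1 + G2 = -23/2 + 17/2 = -3

-3


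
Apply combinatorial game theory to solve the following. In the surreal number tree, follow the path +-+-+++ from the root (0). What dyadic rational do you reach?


Sign expansion: +-+-+++
Rule: track bounds (lo, hi), initially (-inf, +inf). On '+', the current value becomes lo and we move to the simplest number in (value, hi): value + 1 if hi = +inf, otherwise the midpoint (value + hi)/2. On '-', the current value becomes hi and we move to value - 1 if lo = -inf, otherwise the midpoint (lo + value)/2.
Start at 0.
Step 1: sign = +, move right. Bounds: (0, +inf). Value = 1
Step 2: sign = -, move left. Bounds: (0, 1). Value = 1/2
Step 3: sign = +, move right. Bounds: (1/2, 1). Value = 3/4
Step 4: sign = -, move left. Bounds: (1/2, 3/4). Value = 5/8
Step 5: sign = +, move right. Bounds: (5/8, 3/4). Value = 11/16
Step 6: sign = +, move right. Bounds: (11/16, 3/4). Value = 23/32
Step 7: sign = +, move right. Bounds: (23/32, 3/4). Value = 47/64
The surreal number with sign expansion +-+-+++ is 47/64.

47/64


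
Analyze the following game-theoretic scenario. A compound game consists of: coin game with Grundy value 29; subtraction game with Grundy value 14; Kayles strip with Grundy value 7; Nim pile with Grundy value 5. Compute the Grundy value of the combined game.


By the Sprague-Grundy theorem, the Grundy value of a sum of games is the XOR of individual Grundy values.
coin game: Grundy value = 29. Running XOR: 0 XOR 29 = 29
subtraction game: Grundy value = 14. Running XOR: 29 XOR 14 = 19
Kayles strip: Grundy value = 7. Running XOR: 19 XOR 7 = 20
Nim pile: Grundy value = 5. Running XOR: 20 XOR 5 = 17
The combined Grundy value is 17.

17


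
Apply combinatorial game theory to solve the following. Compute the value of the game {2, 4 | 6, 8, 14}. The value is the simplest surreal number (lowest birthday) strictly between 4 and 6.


Left options: {2, 4}, max = 4
Right options: {6, 8, 14}, min = 6
All options are numbers and max(Left) < min(Right), so by the simplicity theorem the value is the simplest (earliest-born) number strictly between 4 and 6.
The only integer strictly between 4 and 6 is 5.
No non-integer in the interval can be simpler: if x is a non-integer in the interval, then floor(x) or ceil(x) also lies in the interval (the interval contains an integer), and both are proper prefixes of x's sign expansion, i.e. born earlier. So the game value is 5.
Game value = 5

5


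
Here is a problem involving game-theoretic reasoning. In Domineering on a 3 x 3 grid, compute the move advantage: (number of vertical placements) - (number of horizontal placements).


Board is 3 x 3 (rows x cols).
Left (vertical) placements: (rows-1) * cols = 2 * 3 = 6
Right (horizontal) placements: rows * (cols-1) = 3 * 2 = 6
Advantage = Left - Right = 6 - 6 = 0

0


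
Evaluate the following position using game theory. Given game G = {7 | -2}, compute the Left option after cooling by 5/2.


Original game: {7 | -2} (a switch {a | b} with a > b).
Cooling by t (for t below the temperature (a - b)/2 = 9/2) taxes each move by t: {a | b} cooled by t is {a - t | b + t}.
Cooling amount: t = 5/2
Cooled Left option: 7 - 5/2 = 9/2
Cooled Right option: -2 + 5/2 = 1/2
Cooled game: {9/2 | 1/2}
Left option = 9/2

9/2


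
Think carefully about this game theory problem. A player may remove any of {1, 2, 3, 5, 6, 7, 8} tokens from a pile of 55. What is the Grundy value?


The subtraction set is S = {1, 2, 3, 5, 6, 7, 8}.
G(k) = mex{ G(k - s) : s in S, s <= k }. We compute iteratively: G(0) = 0.
G(1) = mex({0}) = 1
G(2) = mex({0, 1}) = 2
G(3) = mex({0, 1, 2}) = 3
G(4) = mex({1, 2, 3}) = 0
G(5) = mex({0, 2, 3}) = 1
G(6) = mex({0, 1, 3}) = 2
G(7) = mex({0, 1, 2}) = 3
G(8) = mex({0, 1, 2, 3}) = 4
G(9) = mex({0, 1, 2, 3, 4}) = 5
G(10) = mex({0, 1, 2, 3, 4, 5}) = 6
G(11) = mex({0, 1, 2, 3, 4, 5, 6}) = 7
G(12) = mex({0, 1, 2, 3, 5, 6, 7}) = 4
G(13) = mex({1, 2, 3, 4, 6, 7}) = 0
G(14) = mex({0, 2, 3, 4, 5, 7}) = 1
G(15) = mex({0, 1, 3, 4, 5, 6}) = 2
G(16) = mex({0, 1, 2, 4, 5, 6, 7}) = 3
G(17) = mex({1, 2, 3, 4, 5, 6, 7}) = 0
G(18) = mex({0, 2, 3, 4, 6, 7}) = 1
G(19) = mex({0, 1, 3, 4, 7}) = 2
G(20) = mex({0, 1, 2, 4}) = 3
Observe that G(13)..G(20) = 0, 1, 2, 3, 0, 1, 2, 3 repeats G(0)..G(7) = 0, 1, 2, 3, 0, 1, 2, 3.
For k >= max(S) = 8, G(k) is determined by the previous 8 values G(k-8)..G(k-1); a window of 8 consecutive values has recurred shifted by 13, so by induction G(k + 13) = G(k) for all k >= 0: the sequence is periodic from the start with period 13.
One period: G(0..12) = 0, 1, 2, 3, 0, 1, 2, 3, 4, 5, 6, 7, 4.
55 mod 13 = 3, so G(55) = G(3) = 3.

3


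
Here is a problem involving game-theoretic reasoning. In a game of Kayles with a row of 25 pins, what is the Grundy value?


Kayles: a move removes 1 or 2 adjacent pins from a contiguous row.
Removing pins from a row of k leaves two independent rows (a, b) with a + b = k - 1 (one pin) or a + b = k - 2 (two pins); an end removal gives a = 0.
By Sprague-Grundy, G(k) = mex{ G(a) XOR G(b) } over all these splits. G(0) = 0.
G(1): splits (0,0):0^0=0 -> mex({0}) = 1
G(2): splits (0,1):0^1=1 (0,0):0^0=0 -> mex({0, 1}) = 2
G(3): splits (0,2):0^2=2 (1,1):1^1=0 (0,1):0^1=1 -> mex({0, 1, 2}) = 3
G(4): splits (0,3):0^3=3 (1,2):1^2=3 (0,2):0^2=2 (1,1):1^1=0 -> mex({0, 2, 3}) = 1
G(5): splits (0,4):0^1=1 (1,3):1^3=2 (2,2):2^2=0 (0,3):0^3=3 (1,2):1^2=3 -> mex({0, 1, 2, 3}) = 4
G(6) = mex({0, 1, 2, 4}) = 3
G(7) = mex({0, 1, 3, 4, 5}) = 2
G(8) = mex({0, 2, 3, 5, 6}) = 1
G(9) = mex({0, 1, 2, 3, 6, 7}) = 4
G(10) = mex({0, 1, 3, 4, 5, 7}) = 2
G(11) = mex({0, 1, 2, 3, 4, 5}) = 6
G(12) = mex({0, 1, 2, 3, 5, 6, 7}) = 4
G(13) = mex({0, 2, 3, 4, 6, 7}) = 1
G(14) = mex({0, 1, 4, 5, 6, 7}) = 2
G(15) = mex({0, 1, 2, 3, 4, 5, 6}) = 7
G(16) = mex({0, 2, 3, 5, 6, 7}) = 1
G(17) = mex({0, 1, 2, 3, 5, 6, 7}) = 4
G(18) = mex({0, 1, 2, 4, 5, 6}) = 3
G(19) = mex({0, 1, 3, 4, 5, 7}) = 2
G(20) = mex({0, 2, 3, 4, 5, 6, 7}) = 1
G(21) = mex({0, 1, 2, 3, 5, 6, 7}) = 4
G(22) = mex({0, 1, 2, 3, 4, 5, 7}) = 6
G(23) = mex({0, 1, 2, 3, 4, 5, 6}) = 7
G(24) = mex({0, 1, 2, 3, 5, 6, 7}) = 4
G(25) = mex({0, 2, 3, 4, 6, 7}) = 1
Therefore G(25) = 1.

1


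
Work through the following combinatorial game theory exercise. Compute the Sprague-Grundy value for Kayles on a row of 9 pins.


Kayles: a move removes 1 or 2 adjacent pins from a contiguous row.
Removing pins from a row of k leaves two independent rows (a, b) with a + b = k - 1 (one pin) or a + b = k - 2 (two pins); an end removal gives a = 0.
By Sprague-Grundy, G(k) = mex{ G(a) XOR G(b) } over all these splits. G(0) = 0.
G(1): splits (0,0):0^0=0 -> mex({0}) = 1
G(2): splits (0,1):0^1=1 (0,0):0^0=0 -> mex({0, 1}) = 2
G(3): splits (0,2):0^2=2 (1,1):1^1=0 (0,1):0^1=1 -> mex({0, 1, 2}) = 3
G(4): splits (0,3):0^3=3 (1,2):1^2=3 (0,2):0^2=2 (1,1):1^1=0 -> mex({0, 2, 3}) = 1
G(5): splits (0,4):0^1=1 (1,3):1^3=2 (2,2):2^2=0 (0,3):0^3=3 (1,2):1^2=3 -> mex({0, 1, 2, 3}) = 4
G(6) = mex({0, 1, 2, 4}) = 3
G(7) = mex({0, 1, 3, 4, 5}) = 2
G(8) = mex({0, 2, 3, 5, 6}) = 1
G(9) = mex({0, 1, 2, 3, 6, 7}) = 4
Therefore G(9) = 4.

4


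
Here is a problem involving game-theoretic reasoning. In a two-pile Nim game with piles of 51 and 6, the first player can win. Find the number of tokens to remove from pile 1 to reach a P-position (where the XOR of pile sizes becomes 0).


Piles: 51 and 6
Current XOR: 51 XOR 6 = 53 (non-zero, so this is an N-position).
To make the XOR zero, we need to find a move that balances the piles.
For pile 1 (size 51): target = 51 XOR 53 = 6
We reduce pile 1 from 51 to 6.
Tokens removed: 51 - 6 = 45
Verification: 6 XOR 6 = 0

45


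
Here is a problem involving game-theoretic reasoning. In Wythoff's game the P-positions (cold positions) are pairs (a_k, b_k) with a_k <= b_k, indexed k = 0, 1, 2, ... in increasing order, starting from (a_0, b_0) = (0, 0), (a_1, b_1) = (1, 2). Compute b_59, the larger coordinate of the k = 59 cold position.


By Wythoff's theorem, a_k = floor(k * phi) and b_k = floor(k * phi^2) = a_k + k, where phi = (1 + sqrt(5))/2 is the golden ratio.
phi = (1 + sqrt(5))/2 = 1.618034
phi^2 = phi + 1 = 2.618034
k = 59
k * phi^2 = 59 * 2.618034 = 154.464005
b_59 = floor(k * phi^2) = 154 (check: a_59 + k = 95 + 59 = 154)

154


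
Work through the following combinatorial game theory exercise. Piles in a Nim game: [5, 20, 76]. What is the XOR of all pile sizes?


We need the XOR (exclusive or) of all pile sizes.
After XOR-ing pile 1 (size 5): 0 XOR 5 = 5
After XOR-ing pile 2 (size 20): 5 XOR 20 = 17
After XOR-ing pile 3 (size 76): 17 XOR 76 = 93
The Nim-value of this position is 93.

93


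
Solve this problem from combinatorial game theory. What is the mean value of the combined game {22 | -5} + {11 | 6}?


G1 = {22 | -5}, G2 = {11 | 6}
Each is a switch {a | b} with numbers a > b; its mean value is (a + b)/2, and mean value is additive over game sums: m(G1 + G2) = m(G1) + m(G2).
Mean of G1 = (22 + (-5))/2 = 17/2 = 17/2
Mean of G2 = (11 + (6))/2 = 17/2 = 17/2
Mean of G1 + G2 = 17/2 + 17/2 = 17

17


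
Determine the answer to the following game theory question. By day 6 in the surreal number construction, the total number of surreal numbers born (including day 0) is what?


Day 0: {|} = 0 is born. Count = 1.
Day n: the number of surreal numbers born by day n is 2^(n+1) - 1.
By day 0: 2^1 - 1 = 1
By day 1: 2^2 - 1 = 3
By day 2: 2^3 - 1 = 7
By day 3: 2^4 - 1 = 15
By day 4: 2^5 - 1 = 31
By day 5: 2^6 - 1 = 63
By day 6: 2^7 - 1 = 127
By day 6: 127 surreal numbers.

127


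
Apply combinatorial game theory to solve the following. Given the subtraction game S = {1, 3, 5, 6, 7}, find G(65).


The subtraction set is S = {1, 3, 5, 6, 7}.
G(k) = mex{ G(k - s) : s in S, s <= k }. We compute iteratively: G(0) = 0.
G(1) = mex({0}) = 1
G(2) = mex({1}) = 0
G(3) = mex({0}) = 1
G(4) = mex({1}) = 0
G(5) = mex({0}) = 1
G(6) = mex({0, 1}) = 2
G(7) = mex({0, 1, 2}) = 3
G(8) = mex({0, 1, 3}) = 2
G(9) = mex({0, 1, 2}) = 3
G(10) = mex({0, 1, 3}) = 2
G(11) = mex({0, 1, 2}) = 3
G(12) = mex({1, 2, 3}) = 0
G(13) = mex({0, 2, 3}) = 1
G(14) = mex({1, 2, 3}) = 0
G(15) = mex({0, 2, 3}) = 1
G(16) = mex({1, 2, 3}) = 0
G(17) = mex({0, 2, 3}) = 1
G(18) = mex({0, 1, 3}) = 2
Observe that G(12)..G(18) = 0, 1, 0, 1, 0, 1, 2 repeats G(0)..G(6) = 0, 1, 0, 1, 0, 1, 2.
For k >= max(S) = 7, G(k) is determined by the previous 7 values G(k-7)..G(k-1); a window of 7 consecutive values has recurred shifted by 12, so by induction G(k + 12) = G(k) for all k >= 0: the sequence is periodic from the start with period 12.
One period: G(0..11) = 0, 1, 0, 1, 0, 1, 2, 3, 2, 3, 2, 3.
65 mod 12 = 5, so G(65) = G(5) = 1.

1


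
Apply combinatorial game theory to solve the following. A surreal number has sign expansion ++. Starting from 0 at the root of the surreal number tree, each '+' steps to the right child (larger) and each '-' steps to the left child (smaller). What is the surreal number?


Sign expansion: ++
Rule: track bounds (lo, hi), initially (-inf, +inf). On '+', the current value becomes lo and we move to the simplest number in (value, hi): value + 1 if hi = +inf, otherwise the midpoint (value + hi)/2. On '-', the current value becomes hi and we move to value - 1 if lo = -inf, otherwise the midpoint (lo + value)/2.
Start at 0.
Step 1: sign = +, move right. Bounds: (0, +inf). Value = 1
Step 2: sign = +, move right. Bounds: (1, +inf). Value = 2
The surreal number with sign expansion ++ is 2.

2


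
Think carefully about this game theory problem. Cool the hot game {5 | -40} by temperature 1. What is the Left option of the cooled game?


Original game: {5 | -40} (a switch {a | b} with a > b).
Cooling by t (for t below the temperature (a - b)/2 = 45/2) taxes each move by t: {a | b} cooled by t is {a - t | b + t}.
Cooling amount: t = 1
Cooled Left option: 5 - 1 = 4
Cooled Right option: -40 + 1 = -39
Cooled game: {4 | -39}
Left option = 4

4


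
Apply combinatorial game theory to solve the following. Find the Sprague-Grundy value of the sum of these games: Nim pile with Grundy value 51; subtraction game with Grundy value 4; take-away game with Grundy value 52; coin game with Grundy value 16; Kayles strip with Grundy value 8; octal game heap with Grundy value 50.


By the Sprague-Grundy theorem, the Grundy value of a sum of games is the XOR of individual Grundy values.
Nim pile: Grundy value = 51. Running XOR: 0 XOR 51 = 51
subtraction game: Grundy value = 4. Running XOR: 51 XOR 4 = 55
take-away game: Grundy value = 52. Running XOR: 55 XOR 52 = 3
coin game: Grundy value = 16. Running XOR: 3 XOR 16 = 19
Kayles strip: Grundy value = 8. Running XOR: 19 XOR 8 = 27
octal game heap: Grundy value = 50. Running XOR: 27 XOR 50 = 41
The combined Grundy value is 41.

41


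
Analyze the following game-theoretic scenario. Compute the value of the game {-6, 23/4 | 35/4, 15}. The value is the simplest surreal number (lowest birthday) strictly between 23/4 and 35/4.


Left options: {-6, 23/4}, max = 23/4
Right options: {35/4, 15}, min = 35/4
All options are numbers and max(Left) < min(Right), so by the simplicity theorem the value is the simplest (earliest-born) number strictly between 23/4 and 35/4.
Integers 6 through 8 all lie strictly between 23/4 and 35/4.
Among integers, the simplest (lowest birthday = smallest |n|; 0 is born on day 0, +-n on day n) is 6.
No non-integer in the interval can be simpler: if x is a non-integer in the interval, then floor(x) or ceil(x) also lies in the interval (the interval contains an integer), and both are proper prefixes of x's sign expansion, i.e. born earlier. So the game value is 6.
Game value = 6

6


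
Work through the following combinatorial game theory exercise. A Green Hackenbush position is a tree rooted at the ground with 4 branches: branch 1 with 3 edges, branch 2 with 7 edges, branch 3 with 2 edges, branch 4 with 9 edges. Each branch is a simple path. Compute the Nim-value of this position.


The tree has 4 branches from the ground vertex.
In Green Hackenbush, the Nim-value of a simple path of length k is k.
Branch 1: length 3, Nim-value = 3
Branch 2: length 7, Nim-value = 7
Branch 3: length 2, Nim-value = 2
Branch 4: length 9, Nim-value = 9
Total Nim-value = XOR of all branch values:
0 XOR 3 = 3
3 XOR 7 = 4
4 XOR 2 = 6
6 XOR 9 = 15
Nim-value of the tree = 15

15


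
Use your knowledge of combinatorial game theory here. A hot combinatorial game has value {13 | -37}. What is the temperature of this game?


The game is {13 | -37}, a switch {a | b} with numbers a > b.
Cooling {a | b} by t gives {a - t | b + t}, which stops being hot when a - t = b + t, i.e. at t = (a - b)/2. So the temperature of a switch is (a - b)/2.
Temperature = (Left option - Right option) / 2
= (13 - (-37)) / 2
= 50 / 2
= 25

25


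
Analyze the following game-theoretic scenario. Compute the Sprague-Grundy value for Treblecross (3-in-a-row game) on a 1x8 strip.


Treblecross: place X on empty cells; 3-in-a-row wins.
Playing within two cells of an existing X lets the opponent win at once, so sensible play treats the cells i-2..i+2 around each X as dead. The player left with no safe cell loses, so this is a normal-play take-away game on strips of safe cells.
Placing X at cell i (0-indexed) of a strip of k safe cells leaves independent strips of sizes max(0, i-2) and max(0, k-i-3). Hence G(k) = mex{ G(max(0,i-2)) XOR G(max(0,k-i-3)) : 0 <= i < k }, with G(0) = 0.
G(1): splits (0,0):0^0=0 -> mex({0}) = 1
G(2): splits (0,0):0^0=0 -> mex({0}) = 1
G(3): splits (0,0):0^0=0 -> mex({0}) = 1
G(4): splits (0,1):0^1=1 (0,0):0^0=0 -> mex({0, 1}) = 2
G(5): splits (0,2):0^1=1 (0,1):0^1=1 (0,0):0^0=0 -> mex({0, 1}) = 2
G(6) = mex({1}) = 0
G(7) = mex({0, 1, 2}) = 3
G(8) = mex({0, 1, 2}) = 3
Therefore G(8) = 3.

3


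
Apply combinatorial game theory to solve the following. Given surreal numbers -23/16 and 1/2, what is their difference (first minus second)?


x = -23/16, y = 1/2
Converting to common denominator: 16
x = -23/16, y = 8/16
x - y = -23/16 - 1/2 = -31/16

-31/16


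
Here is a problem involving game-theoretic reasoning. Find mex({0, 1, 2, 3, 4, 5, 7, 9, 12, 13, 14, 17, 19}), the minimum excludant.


Set = {0, 1, 2, 3, 4, 5, 7, 9, 12, 13, 14, 17, 19}
0 is in the set.
1 is in the set.
2 is in the set.
3 is in the set.
4 is in the set.
5 is in the set.
6 is NOT in the set. This is the mex.
mex = 6

6


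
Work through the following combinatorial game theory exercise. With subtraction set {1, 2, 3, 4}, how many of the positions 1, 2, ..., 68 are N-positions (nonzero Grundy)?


Subtraction set S = {1, 2, 3, 4}, so G(n) = n mod 5.
G(n) = 0 when n is a multiple of 5.
Multiples of 5 in [1, 68]: 13
N-positions (nonzero Grundy) = 68 - 13 = 55

55


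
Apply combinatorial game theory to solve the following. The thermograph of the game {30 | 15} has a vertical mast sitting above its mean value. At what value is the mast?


Game = {30 | 15}, a switch {a | b} with numbers a > b.
Its thermograph has left wall a - t and right wall b + t, which meet at t = (a - b)/2, where both equal (a + b)/2. So the mast (mean value) is at (a + b)/2.
Mean = (30 + (15))/2 = 45/2 = 45/2

45/2


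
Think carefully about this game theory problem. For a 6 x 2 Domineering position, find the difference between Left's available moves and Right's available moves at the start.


Board is 6 x 2 (rows x cols).
Left (vertical) placements: (rows-1) * cols = 5 * 2 = 10
Right (horizontal) placements: rows * (cols-1) = 6 * 1 = 6
Advantage = Left - Right = 10 - 6 = 4

4


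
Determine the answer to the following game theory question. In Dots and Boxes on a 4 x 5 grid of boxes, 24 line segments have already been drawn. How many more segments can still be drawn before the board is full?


Grid: 4 x 5 boxes, i.e. 5 rows and 6 columns of dots.
Horizontal edges: (rows + 1) * cols = 5 * 5 = 25
Vertical edges: rows * (cols + 1) = 4 * 6 = 24
Total edges: 25 + 24 = 49
Edges drawn: 24
Remaining: 49 - 24 = 25

25


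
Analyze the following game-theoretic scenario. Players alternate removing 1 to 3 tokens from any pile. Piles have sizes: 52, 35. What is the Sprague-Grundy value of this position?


Subtraction set: {1, 2, 3}
For this subtraction set, G(n) = n mod 4 (period = max + 1 = 4).
Pile 1 (size 52): G(52) = 52 mod 4 = 0
Pile 2 (size 35): G(35) = 35 mod 4 = 3
Total Grundy value = XOR of all: 0 XOR 3 = 3

3


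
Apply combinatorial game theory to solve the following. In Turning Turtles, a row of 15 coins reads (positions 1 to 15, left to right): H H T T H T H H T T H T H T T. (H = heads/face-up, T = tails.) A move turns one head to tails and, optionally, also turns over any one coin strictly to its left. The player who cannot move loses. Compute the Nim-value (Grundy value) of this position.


Coins: H H T T H T H H T T H T H T T
Key fact: a single head at position k behaves exactly like a Nim heap of size k (turning it to T and optionally flipping a coin at j < k corresponds to moving the heap from k to j, or to 0), and heads combine as a disjunctive sum (two heads at the same place would cancel, matching j XOR j = 0). So the Nim-value is the XOR of the 1-indexed positions of the heads.
Face-up positions (1-indexed): [1, 2, 5, 7, 8, 11, 13]
XOR 0 with 1: 0 XOR 1 = 1
XOR 1 with 2: 1 XOR 2 = 3
XOR 3 with 5: 3 XOR 5 = 6
XOR 6 with 7: 6 XOR 7 = 1
XOR 1 with 8: 1 XOR 8 = 9
XOR 9 with 11: 9 XOR 11 = 2
XOR 2 with 13: 2 XOR 13 = 15
Nim-value = 15

15


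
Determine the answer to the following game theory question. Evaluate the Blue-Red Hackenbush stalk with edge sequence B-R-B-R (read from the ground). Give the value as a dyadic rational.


Edges (from ground): B-R-B-R
By Berlekamp's sign-expansion rule, a Blue-Red Hackenbush stalk has the value of the surreal number whose sign sequence is the edge sequence with B -> + and R -> -.
Sign sequence: +-+-
Trace the sign expansion in the surreal number tree, starting from 0:
Edge 1: B (sign +) -> bounds (0, +inf), value = 1
Edge 2: R (sign -) -> bounds (0, 1), value = 1/2
Edge 3: B (sign +) -> bounds (1/2, 1), value = 3/4
Edge 4: R (sign -) -> bounds (1/2, 3/4), value = 5/8
Game value = 5/8

5/8


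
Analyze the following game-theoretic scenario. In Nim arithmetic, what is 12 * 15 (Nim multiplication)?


Nim multiplication is bilinear over XOR: (u XOR v) * w = (u*w) XOR (v*w).
So we split each operand into its bit components and XOR the pairwise Nim products.
12 = 4 + 8 (as XOR of powers of 2).
15 = 1 + 2 + 4 + 8 (as XOR of powers of 2).
Using the standard Nim-product table on single bits:
  2*2 = 3,   2*4 = 8,   2*8 = 12,
  4*4 = 6,   4*8 = 11,  8*8 = 13,
and  1*x = x (identity), k*l = l*k (commutative).
Pairwise Nim products:
  4 * 1 = 4
  4 * 2 = 8
  4 * 4 = 6
  4 * 8 = 11
  8 * 1 = 8
  8 * 2 = 12
  8 * 4 = 11
  8 * 8 = 13
XOR them: 4 XOR 8 XOR 6 XOR 11 XOR 8 XOR 12 XOR 11 XOR 13 = 3.
Result: 12 * 15 = 3 (in Nim).

3


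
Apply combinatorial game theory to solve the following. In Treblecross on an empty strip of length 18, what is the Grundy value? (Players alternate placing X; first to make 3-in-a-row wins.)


Treblecross: place X on empty cells; 3-in-a-row wins.
Playing within two cells of an existing X lets the opponent win at once, so sensible play treats the cells i-2..i+2 around each X as dead. The player left with no safe cell loses, so this is a normal-play take-away game on strips of safe cells.
Placing X at cell i (0-indexed) of a strip of k safe cells leaves independent strips of sizes max(0, i-2) and max(0, k-i-3). Hence G(k) = mex{ G(max(0,i-2)) XOR G(max(0,k-i-3)) : 0 <= i < k }, with G(0) = 0.
G(1): splits (0,0):0^0=0 -> mex({0}) = 1
G(2): splits (0,0):0^0=0 -> mex({0}) = 1
G(3): splits (0,0):0^0=0 -> mex({0}) = 1
G(4): splits (0,1):0^1=1 (0,0):0^0=0 -> mex({0, 1}) = 2
G(5): splits (0,2):0^1=1 (0,1):0^1=1 (0,0):0^0=0 -> mex({0, 1}) = 2
G(6) = mex({1}) = 0
G(7) = mex({0, 1, 2}) = 3
G(8) = mex({0, 1, 2}) = 3
G(9) = mex({0, 2}) = 1
G(10) = mex({0, 2, 3}) = 1
G(11) = mex({0, 3}) = 1
G(12) = mex({1, 3}) = 0
G(13) = mex({0, 1, 2, 3}) = 4
G(14) = mex({0, 1, 2}) = 3
G(15) = mex({0, 1, 2}) = 3
G(16) = mex({0, 1, 2, 4}) = 3
G(17) = mex({0, 1, 3, 4}) = 2
G(18) = mex({0, 1, 3, 4}) = 2
Therefore G(18) = 2.

2


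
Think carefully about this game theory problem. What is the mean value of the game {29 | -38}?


Game = {29 | -38}, a switch {a | b} with numbers a > b.
Its thermograph has left wall a - t and right wall b + t, which meet at t = (a - b)/2, where both equal (a + b)/2. So the mast (mean value) is at (a + b)/2.
Mean = (29 + (-38))/2 = -9/2 = -9/2

-9/2


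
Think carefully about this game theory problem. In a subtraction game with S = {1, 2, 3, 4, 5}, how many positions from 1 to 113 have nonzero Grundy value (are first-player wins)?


Subtraction set S = {1, 2, 3, 4, 5}, so G(n) = n mod 6.
G(n) = 0 when n is a multiple of 6.
Multiples of 6 in [1, 113]: 18
N-positions (nonzero Grundy) = 113 - 18 = 95

95


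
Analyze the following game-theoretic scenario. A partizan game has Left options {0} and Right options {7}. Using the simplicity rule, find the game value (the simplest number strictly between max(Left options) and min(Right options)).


Left options: {0}, max = 0
Right options: {7}, min = 7
All options are numbers and max(Left) < min(Right), so by the simplicity theorem the value is the simplest (earliest-born) number strictly between 0 and 7.
Integers 1 through 6 all lie strictly between 0 and 7.
Among integers, the simplest (lowest birthday = smallest |n|; 0 is born on day 0, +-n on day n) is 1.
No non-integer in the interval can be simpler: if x is a non-integer in the interval, then floor(x) or ceil(x) also lies in the interval (the interval contains an integer), and both are proper prefixes of x's sign expansion, i.e. born earlier. So the game value is 1.
Game value = 1

1


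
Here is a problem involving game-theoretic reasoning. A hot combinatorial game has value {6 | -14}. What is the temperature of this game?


The game is {6 | -14}, a switch {a | b} with numbers a > b.
Cooling {a | b} by t gives {a - t | b + t}, which stops being hot when a - t = b + t, i.e. at t = (a - b)/2. So the temperature of a switch is (a - b)/2.
Temperature = (Left option - Right option) / 2
= (6 - (-14)) / 2
= 20 / 2
= 10

10


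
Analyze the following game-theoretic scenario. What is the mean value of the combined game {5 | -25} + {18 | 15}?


G1 = {5 | -25}, G2 = {18 | 15}
Each is a switch {a | b} with numbers a > b; its mean value is (a + b)/2, and mean value is additive over game sums: m(G1 + G2) = m(G1) + m(G2).
Mean of G1 = (5 + (-25))/2 = -20/2 = -10
Mean of G2 = (18 + (15))/2 = 33/2 = 33/2
Mean of G1 + G2 = -10 + 33/2 = 13/2

13/2


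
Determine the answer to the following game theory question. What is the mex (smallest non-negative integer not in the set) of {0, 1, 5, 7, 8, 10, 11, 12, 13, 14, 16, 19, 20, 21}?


Set = {0, 1, 5, 7, 8, 10, 11, 12, 13, 14, 16, 19, 20, 21}
0 is in the set.
1 is in the set.
2 is NOT in the set. This is the mex.
mex = 2

2


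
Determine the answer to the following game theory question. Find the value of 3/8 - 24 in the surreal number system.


x = 3/8, y = 24
Converting to common denominator: 8
x = 3/8, y = 192/8
x - y = 3/8 - 24 = -189/8

-189/8


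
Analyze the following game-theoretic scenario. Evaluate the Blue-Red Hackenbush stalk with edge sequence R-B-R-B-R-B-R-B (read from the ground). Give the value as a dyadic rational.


Edges (from ground): R-B-R-B-R-B-R-B
By Berlekamp's sign-expansion rule, a Blue-Red Hackenbush stalk has the value of the surreal number whose sign sequence is the edge sequence with B -> + and R -> -.
Sign sequence: -+-+-+-+
Trace the sign expansion in the surreal number tree, starting from 0:
Edge 1: R (sign -) -> bounds (-inf, 0), value = -1
Edge 2: B (sign +) -> bounds (-1, 0), value = -1/2
Edge 3: R (sign -) -> bounds (-1, -1/2), value = -3/4
Edge 4: B (sign +) -> bounds (-3/4, -1/2), value = -5/8
Edge 5: R (sign -) -> bounds (-3/4, -5/8), value = -11/16
Edge 6: B (sign +) -> bounds (-11/16, -5/8), value = -21/32
Edge 7: R (sign -) -> bounds (-11/16, -21/32), value = -43/64
Edge 8: B (sign +) -> bounds (-43/64, -21/32), value = -85/128
Game value = -85/128

-85/128


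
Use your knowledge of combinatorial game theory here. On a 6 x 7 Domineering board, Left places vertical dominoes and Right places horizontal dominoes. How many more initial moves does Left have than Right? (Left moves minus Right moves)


Board is 6 x 7 (rows x cols).
Left (vertical) placements: (rows-1) * cols = 5 * 7 = 35
Right (horizontal) placements: rows * (cols-1) = 6 * 6 = 36
Advantage = Left - Right = 35 - 36 = -1

-1


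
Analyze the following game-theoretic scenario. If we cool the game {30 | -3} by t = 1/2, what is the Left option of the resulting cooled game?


Original game: {30 | -3} (a switch {a | b} with a > b).
Cooling by t (for t below the temperature (a - b)/2 = 33/2) taxes each move by t: {a | b} cooled by t is {a - t | b + t}.
Cooling amount: t = 1/2
Cooled Left option: 30 - 1/2 = 59/2
Cooled Right option: -3 + 1/2 = -5/2
Cooled game: {59/2 | -5/2}
Left option = 59/2

59/2


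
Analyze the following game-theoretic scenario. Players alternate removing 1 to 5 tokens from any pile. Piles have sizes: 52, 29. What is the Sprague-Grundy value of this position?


Subtraction set: {1, 2, 3, 4, 5}
For this subtraction set, G(n) = n mod 6 (period = max + 1 = 6).
Pile 1 (size 52): G(52) = 52 mod 6 = 4
Pile 2 (size 29): G(29) = 29 mod 6 = 5
Total Grundy value = XOR of all: 4 XOR 5 = 1

1


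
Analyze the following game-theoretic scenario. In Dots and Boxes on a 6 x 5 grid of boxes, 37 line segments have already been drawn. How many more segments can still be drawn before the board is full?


Grid: 6 x 5 boxes, i.e. 7 rows and 6 columns of dots.
Horizontal edges: (rows + 1) * cols = 7 * 5 = 35
Vertical edges: rows * (cols + 1) = 6 * 6 = 36
Total edges: 35 + 36 = 71
Edges drawn: 37
Remaining: 71 - 37 = 34

34


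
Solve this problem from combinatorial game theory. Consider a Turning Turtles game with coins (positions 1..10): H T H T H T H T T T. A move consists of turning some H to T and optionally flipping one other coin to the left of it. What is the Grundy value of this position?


Coins: H T H T H T H T T T
Key fact: a single head at position k behaves exactly like a Nim heap of size k (turning it to T and optionally flipping a coin at j < k corresponds to moving the heap from k to j, or to 0), and heads combine as a disjunctive sum (two heads at the same place would cancel, matching j XOR j = 0). So the Nim-value is the XOR of the 1-indexed positions of the heads.
Face-up positions (1-indexed): [1, 3, 5, 7]
XOR 0 with 1: 0 XOR 1 = 1
XOR 1 with 3: 1 XOR 3 = 2
XOR 2 with 5: 2 XOR 5 = 7
XOR 7 with 7: 7 XOR 7 = 0
Nim-value = 0

0


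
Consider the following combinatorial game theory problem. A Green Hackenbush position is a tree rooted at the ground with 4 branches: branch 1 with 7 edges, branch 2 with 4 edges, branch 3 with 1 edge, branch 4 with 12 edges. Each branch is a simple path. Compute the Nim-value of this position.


The tree has 4 branches from the ground vertex.
In Green Hackenbush, the Nim-value of a simple path of length k is k.
Branch 1: length 7, Nim-value = 7
Branch 2: length 4, Nim-value = 4
Branch 3: length 1, Nim-value = 1
Branch 4: length 12, Nim-value = 12
Total Nim-value = XOR of all branch values:
0 XOR 7 = 7
7 XOR 4 = 3
3 XOR 1 = 2
2 XOR 12 = 14
Nim-value of the tree = 14

14


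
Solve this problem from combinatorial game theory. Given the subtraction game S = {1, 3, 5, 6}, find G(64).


The subtraction set is S = {1, 3, 5, 6}.
G(k) = mex{ G(k - s) : s in S, s <= k }. We compute iteratively: G(0) = 0.
G(1) = mex({0}) = 1
G(2) = mex({1}) = 0
G(3) = mex({0}) = 1
G(4) = mex({1}) = 0
G(5) = mex({0}) = 1
G(6) = mex({0, 1}) = 2
G(7) = mex({0, 1, 2}) = 3
G(8) = mex({0, 1, 3}) = 2
G(9) = mex({0, 1, 2}) = 3
G(10) = mex({0, 1, 3}) = 2
G(11) = mex({1, 2}) = 0
G(12) = mex({0, 2, 3}) = 1
G(13) = mex({1, 2, 3}) = 0
G(14) = mex({0, 2, 3}) = 1
G(15) = mex({1, 2, 3}) = 0
G(16) = mex({0, 2}) = 1
Observe that G(11)..G(16) = 0, 1, 0, 1, 0, 1 repeats G(0)..G(5) = 0, 1, 0, 1, 0, 1.
For k >= max(S) = 6, G(k) is determined by the previous 6 values G(k-6)..G(k-1); a window of 6 consecutive values has recurred shifted by 11, so by induction G(k + 11) = G(k) for all k >= 0: the sequence is periodic from the start with period 11.
One period: G(0..10) = 0, 1, 0, 1, 0, 1, 2, 3, 2, 3, 2.
64 mod 11 = 9, so G(64) = G(9) = 3.

3


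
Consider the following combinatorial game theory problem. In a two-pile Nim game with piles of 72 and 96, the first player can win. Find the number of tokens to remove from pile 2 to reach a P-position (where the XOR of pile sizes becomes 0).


Piles: 72 and 96
Current XOR: 72 XOR 96 = 40 (non-zero, so this is an N-position).
To make the XOR zero, we need to find a move that balances the piles.
For pile 2 (size 96): target = 96 XOR 40 = 72
We reduce pile 2 from 96 to 72.
Tokens removed: 96 - 72 = 24
Verification: 72 XOR 72 = 0

24


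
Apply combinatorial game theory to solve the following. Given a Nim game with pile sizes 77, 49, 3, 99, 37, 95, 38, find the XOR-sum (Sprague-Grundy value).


We need the XOR (exclusive or) of all pile sizes.
After XOR-ing pile 1 (size 77): 0 XOR 77 = 77
After XOR-ing pile 2 (size 49): 77 XOR 49 = 124
After XOR-ing pile 3 (size 3): 124 XOR 3 = 127
After XOR-ing pile 4 (size 99): 127 XOR 99 = 28
After XOR-ing pile 5 (size 37): 28 XOR 37 = 57
After XOR-ing pile 6 (size 95): 57 XOR 95 = 102
After XOR-ing pile 7 (size 38): 102 XOR 38 = 64
The Nim-value of this position is 64.

64


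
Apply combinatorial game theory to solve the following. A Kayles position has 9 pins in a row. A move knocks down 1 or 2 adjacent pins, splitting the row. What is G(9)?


Kayles: a move removes 1 or 2 adjacent pins from a contiguous row.
Removing pins from a row of k leaves two independent rows (a, b) with a + b = k - 1 (one pin) or a + b = k - 2 (two pins); an end removal gives a = 0.
By Sprague-Grundy, G(k) = mex{ G(a) XOR G(b) } over all these splits. G(0) = 0.
G(1): splits (0,0):0^0=0 -> mex({0}) = 1
G(2): splits (0,1):0^1=1 (0,0):0^0=0 -> mex({0, 1}) = 2
G(3): splits (0,2):0^2=2 (1,1):1^1=0 (0,1):0^1=1 -> mex({0, 1, 2}) = 3
G(4): splits (0,3):0^3=3 (1,2):1^2=3 (0,2):0^2=2 (1,1):1^1=0 -> mex({0, 2, 3}) = 1
G(5): splits (0,4):0^1=1 (1,3):1^3=2 (2,2):2^2=0 (0,3):0^3=3 (1,2):1^2=3 -> mex({0, 1, 2, 3}) = 4
G(6) = mex({0, 1, 2, 4}) = 3
G(7) = mex({0, 1, 3, 4, 5}) = 2
G(8) = mex({0, 2, 3, 5, 6}) = 1
G(9) = mex({0, 1, 2, 3, 6, 7}) = 4
Therefore G(9) = 4.

4


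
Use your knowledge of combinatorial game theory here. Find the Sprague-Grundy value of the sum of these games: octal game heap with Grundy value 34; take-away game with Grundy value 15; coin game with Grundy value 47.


By the Sprague-Grundy theorem, the Grundy value of a sum of games is the XOR of individual Grundy values.
octal game heap: Grundy value = 34. Running XOR: 0 XOR 34 = 34
take-away game: Grundy value = 15. Running XOR: 34 XOR 15 = 45
coin game: Grundy value = 47. Running XOR: 45 XOR 47 = 2
The combined Grundy value is 2.

2


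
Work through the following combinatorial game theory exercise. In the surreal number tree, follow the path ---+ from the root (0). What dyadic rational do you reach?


Sign expansion: ---+
Rule: track bounds (lo, hi), initially (-inf, +inf). On '+', the current value becomes lo and we move to the simplest number in (value, hi): value + 1 if hi = +inf, otherwise the midpoint (value + hi)/2. On '-', the current value becomes hi and we move to value - 1 if lo = -inf, otherwise the midpoint (lo + value)/2.
Start at 0.
Step 1: sign = -, move left. Bounds: (-inf, 0). Value = -1
Step 2: sign = -, move left. Bounds: (-inf, -1). Value = -2
Step 3: sign = -, move left. Bounds: (-inf, -2). Value = -3
Step 4: sign = +, move right. Bounds: (-3, -2). Value = -5/2
The surreal number with sign expansion ---+ is -5/2.

-5/2


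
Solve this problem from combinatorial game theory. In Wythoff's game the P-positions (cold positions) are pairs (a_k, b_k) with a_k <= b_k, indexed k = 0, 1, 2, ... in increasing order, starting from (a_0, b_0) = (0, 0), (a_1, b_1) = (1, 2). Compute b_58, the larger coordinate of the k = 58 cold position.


By Wythoff's theorem, a_k = floor(k * phi) and b_k = floor(k * phi^2) = a_k + k, where phi = (1 + sqrt(5))/2 is the golden ratio.
phi = (1 + sqrt(5))/2 = 1.618034
phi^2 = phi + 1 = 2.618034
k = 58
k * phi^2 = 58 * 2.618034 = 151.845971
b_58 = floor(k * phi^2) = 151 (check: a_58 + k = 93 + 58 = 151)

151


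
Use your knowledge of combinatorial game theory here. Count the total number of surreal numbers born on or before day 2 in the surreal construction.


Day 0: {|} = 0 is born. Count = 1.
Day n: the number of surreal numbers born by day n is 2^(n+1) - 1.
By day 0: 2^1 - 1 = 1
By day 1: 2^2 - 1 = 3
By day 2: 2^3 - 1 = 7
By day 2: 7 surreal numbers.

7


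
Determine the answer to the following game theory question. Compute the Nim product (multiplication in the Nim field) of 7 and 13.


Nim multiplication is bilinear over XOR: (u XOR v) * w = (u*w) XOR (v*w).
So we split each operand into its bit components and XOR the pairwise Nim products.
7 = 1 + 2 + 4 (as XOR of powers of 2).
13 = 1 + 4 + 8 (as XOR of powers of 2).
Using the standard Nim-product table on single bits:
  2*2 = 3,   2*4 = 8,   2*8 = 12,
  4*4 = 6,   4*8 = 11,  8*8 = 13,
and  1*x = x (identity), k*l = l*k (commutative).
Pairwise Nim products:
  1 * 1 = 1
  1 * 4 = 4
  1 * 8 = 8
  2 * 1 = 2
  2 * 4 = 8
  2 * 8 = 12
  4 * 1 = 4
  4 * 4 = 6
  4 * 8 = 11
XOR them: 1 XOR 4 XOR 8 XOR 2 XOR 8 XOR 12 XOR 4 XOR 6 XOR 11 = 2.
Result: 7 * 13 = 2 (in Nim).

2


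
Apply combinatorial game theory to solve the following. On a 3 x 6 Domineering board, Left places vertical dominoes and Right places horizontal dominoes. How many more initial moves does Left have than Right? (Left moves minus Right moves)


Board is 3 x 6 (rows x cols).
Left (vertical) placements: (rows-1) * cols = 2 * 6 = 12
Right (horizontal) placements: rows * (cols-1) = 3 * 5 = 15
Advantage = Left - Right = 12 - 15 = -3

-3


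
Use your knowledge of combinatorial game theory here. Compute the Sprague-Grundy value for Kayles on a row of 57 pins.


Kayles: a move removes 1 or 2 adjacent pins from a contiguous row.
Removing pins from a row of k leaves two independent rows (a, b) with a + b = k - 1 (one pin) or a + b = k - 2 (two pins); an end removal gives a = 0.
By Sprague-Grundy, G(k) = mex{ G(a) XOR G(b) } over all these splits. G(0) = 0.
G(1): splits (0,0):0^0=0 -> mex({0}) = 1
G(2): splits (0,1):0^1=1 (0,0):0^0=0 -> mex({0, 1}) = 2
G(3): splits (0,2):0^2=2 (1,1):1^1=0 (0,1):0^1=1 -> mex({0, 1, 2}) = 3
G(4): splits (0,3):0^3=3 (1,2):1^2=3 (0,2):0^2=2 (1,1):1^1=0 -> mex({0, 2, 3}) = 1
G(5): splits (0,4):0^1=1 (1,3):1^3=2 (2,2):2^2=0 (0,3):0^3=3 (1,2):1^2=3 -> mex({0, 1, 2, 3}) = 4
G(6) = mex({0, 1, 2, 4}) = 3
G(7) = mex({0, 1, 3, 4, 5}) = 2
G(8) = mex({0, 2, 3, 5, 6}) = 1
G(9) = mex({0, 1, 2, 3, 6, 7}) = 4
G(10) = mex({0, 1, 3, 4, 5, 7}) = 2
G(11) = mex({0, 1, 2, 3, 4, 5}) = 6
G(12) = mex({0, 1, 2, 3, 5, 6, 7}) = 4
G(13) = mex({0, 2, 3, 4, 6, 7}) = 1
G(14) = mex({0, 1, 4, 5, 6, 7}) = 2
G(15) = mex({0, 1, 2, 3, 4, 5, 6}) = 7
G(16) = mex({0, 2, 3, 5, 6, 7}) = 1
G(17) = mex({0, 1, 2, 3, 5, 6, 7}) = 4
G(18) = mex({0, 1, 2, 4, 5, 6}) = 3
G(19) = mex({0, 1, 3, 4, 5, 7}) = 2
G(20) = mex({0, 2, 3, 4, 5, 6, 7}) = 1
G(21) = mex({0, 1, 2, 3, 5, 6, 7}) = 4
G(22) = mex({0, 1, 2, 3, 4, 5, 7}) = 6
G(23) = mex({0, 1, 2, 3, 4, 5, 6}) = 7
G(24) = mex({0, 1, 2, 3, 5, 6, 7}) = 4
G(25) = mex({0, 2, 3, 4, 6, 7}) = 1
G(26) = mex({0, 1, 3, 4, 5, 6, 7}) = 2
G(27) = mex({0, 1, 2, 3, 4, 5, 6, 7}) = 8
G(28) = mex({0, 1, 2, 3, 4, 6, 7, 8}) = 5
G(29) = mex({0, 1, 2, 3, 5, 6, 7, 8, 9}) = 4
G(30) = mex({0, 1, 2, 3, 4, 5, 6, 9, 10}) = 7
G(31) = mex({0, 1, 3, 4, 5, 7, 10, 11}) = 2
G(32) = mex({0, 2, 3, 4, 5, 6, 7, 9, 11}) = 1
G(33) = mex({0, 1, 2, 3, 4, 5, 6, 7, 9, 12}) = 8
G(34) = mex({0, 1, 2, 3, 4, 5, 7, 8, 11, 12}) = 6
G(35) = mex({0, 1, 2, 3, 4, 5, 6, 8, 9, 10, 11}) = 7
G(36) = mex({0, 1, 2, 3, 5, 6, 7, 9, 10}) = 4
G(37) = mex({0, 2, 3, 4, 6, 7, 9, 10, 11, 12}) = 1
G(38) = mex({0, 1, 3, 4, 5, 6, 7, 9, 10, 11, 12}) = 2
G(39) = mex({0, 1, 2, 4, 5, 6, 7, 9, 10, 12, 14}) = 3
G(40) = mex({0, 2, 3, 4, 6, 7, 11, 12, 14}) = 1
G(41) = mex({0, 1, 2, 3, 5, 6, 7, 9, 10, 11, 12}) = 4
G(42) = mex({0, 1, 2, 3, 4, 5, 6, 9, 10}) = 7
G(43) = mex({0, 1, 3, 4, 5, 7, 9, 10, 12, 15}) = 2
G(44) = mex({0, 2, 3, 4, 5, 6, 7, 9, 10, 12, 15}) = 1
G(45) = mex({0, 1, 2, 3, 4, 5, 6, 7, 9, 10, 12, 14}) = 8
G(46) = mex({0, 1, 3, 4, 5, 7, 8, 11, 12, 14}) = 2
G(47) = mex({0, 1, 2, 3, 4, 5, 6, 8, 9, 10, 11, 12}) = 7
G(48) = mex({0, 1, 2, 3, 5, 6, 7, 9, 10}) = 4
G(49) = mex({0, 2, 3, 4, 6, 7, 9, 10, 11, 12, 15}) = 1
G(50) = mex({0, 1, 4, 5, 6, 7, 9, 11, 12, 14, 15}) = 2
G(51) = mex({0, 1, 2, 3, 4, 5, 6, 7, 9, 12, 14, 15}) = 8
G(52) = mex({0, 2, 3, 4, 5, 6, 7, 8, 11, 12, 15}) = 1
G(53) = mex({0, 1, 2, 3, 5, 6, 7, 8, 9, 10, 11, 12}) = 4
G(54) = mex({0, 1, 2, 3, 4, 5, 6, 9, 10}) = 7
G(55) = mex({0, 1, 3, 4, 5, 7, 9, 10, 11, 12}) = 2
G(56) = mex({0, 2, 3, 4, 5, 6, 7, 9, 10, 11, 12, 13, 14}) = 1
G(57) = mex({0, 1, 2, 3, 5, 6, 7, 9, 10, 12, 13, 14, 15}) = 4
Therefore G(57) = 4.

4
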